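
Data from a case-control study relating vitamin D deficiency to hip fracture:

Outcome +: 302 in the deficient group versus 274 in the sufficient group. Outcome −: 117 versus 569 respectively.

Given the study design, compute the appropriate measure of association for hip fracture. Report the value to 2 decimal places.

5.36

From the description: a = 302, b = 117, c = 274, d = 569.
This is a case-control study: participants were sampled on outcome status, so risks in the source population cannot be estimated directly — relative risk is not valid here. The odds ratio is the appropriate measure.
OR = (a·d)/(b·c) = (302 × 569) / (117 × 274) = 171838 / 32058 = 5.36022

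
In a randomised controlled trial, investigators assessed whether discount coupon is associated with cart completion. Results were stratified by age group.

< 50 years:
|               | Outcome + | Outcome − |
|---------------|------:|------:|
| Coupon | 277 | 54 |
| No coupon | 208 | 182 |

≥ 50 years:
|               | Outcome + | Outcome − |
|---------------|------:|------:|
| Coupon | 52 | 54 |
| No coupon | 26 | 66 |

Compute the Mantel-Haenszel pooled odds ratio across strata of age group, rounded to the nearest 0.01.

OR_MH = Σ(aᵢdᵢ/nᵢ) / Σ(bᵢcᵢ/nᵢ), where nᵢ is the stratum total.
Stratum 1 (< 50 years): n = 721; a·d/n = 277·182/721 = 69.9223; b·c/n = 54·208/721 = 15.5784
Stratum 2 (≥ 50 years): n = 198; a·d/n = 52·66/198 = 17.3333; b·c/n = 54·26/198 = 7.0909
OR_MH = (69.9223 + 17.3333) / (15.5784 + 7.0909) = 87.2557 / 22.6693 = 3.84907

3.85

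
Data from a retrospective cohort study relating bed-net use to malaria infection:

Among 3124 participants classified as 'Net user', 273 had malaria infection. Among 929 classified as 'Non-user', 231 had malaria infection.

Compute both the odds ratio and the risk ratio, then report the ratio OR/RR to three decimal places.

0.823

From the description: a = 273, b = 2851, c = 231, d = 698.
OR = (273·698)/(2851·231) = 190554/658581 = 0.28934
Risk in exposed = 273/3124 = 0.08739; risk in unexposed = 231/929 = 0.24865; RR = 0.35144
OR/RR = 0.28934 / 0.35144 = 0.82329
The outcome is not rare, so the OR lies further from 1 than the RR.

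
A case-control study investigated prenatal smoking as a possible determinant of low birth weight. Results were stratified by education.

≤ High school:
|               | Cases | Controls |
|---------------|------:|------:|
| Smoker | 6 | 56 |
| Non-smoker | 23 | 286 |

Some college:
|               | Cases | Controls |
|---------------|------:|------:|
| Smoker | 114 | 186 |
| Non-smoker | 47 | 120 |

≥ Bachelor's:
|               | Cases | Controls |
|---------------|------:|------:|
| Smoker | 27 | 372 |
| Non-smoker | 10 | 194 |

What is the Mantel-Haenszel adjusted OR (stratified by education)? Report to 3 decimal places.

1.502

OR_MH = Σ(aᵢdᵢ/nᵢ) / Σ(bᵢcᵢ/nᵢ), where nᵢ is the stratum total.
Stratum 1 (≤ High school): n = 371; a·d/n = 6·286/371 = 4.6253; b·c/n = 56·23/371 = 3.4717
Stratum 2 (Some college): n = 467; a·d/n = 114·120/467 = 29.2934; b·c/n = 186·47/467 = 18.7195
Stratum 3 (≥ Bachelor's): n = 603; a·d/n = 27·194/603 = 8.6866; b·c/n = 372·10/603 = 6.1692
OR_MH = (4.6253 + 29.2934 + 8.6866) / (3.4717 + 18.7195 + 6.1692) = 42.6053 / 28.3603 = 1.50228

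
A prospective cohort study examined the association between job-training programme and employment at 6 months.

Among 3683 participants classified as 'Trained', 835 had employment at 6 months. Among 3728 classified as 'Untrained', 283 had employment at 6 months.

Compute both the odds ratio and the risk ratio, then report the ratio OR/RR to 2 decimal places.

From the description: a = 835, b = 2848, c = 283, d = 3445.
OR = (835·3445)/(2848·283) = 2876575/805984 = 3.56902
Risk in exposed = 835/3683 = 0.22672; risk in unexposed = 283/3728 = 0.07591; RR = 2.98658
OR/RR = 3.56902 / 2.98658 = 1.19502
The outcome is not rare, so the OR lies further from 1 than the RR.

1.20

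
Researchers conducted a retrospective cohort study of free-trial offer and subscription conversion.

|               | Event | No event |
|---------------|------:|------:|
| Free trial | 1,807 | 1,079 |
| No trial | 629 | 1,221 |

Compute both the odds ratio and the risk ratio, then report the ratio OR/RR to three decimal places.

Cells: a = 1807, b = 1079, c = 629, d = 1221.
OR = (1807·1221)/(1079·629) = 2206347/678691 = 3.25089
Risk in exposed = 1807/2886 = 0.62613; risk in unexposed = 629/1850 = 0.34000; RR = 1.84155
OR/RR = 3.25089 / 1.84155 = 1.76530
The outcome is not rare, so the OR lies further from 1 than the RR.

1.765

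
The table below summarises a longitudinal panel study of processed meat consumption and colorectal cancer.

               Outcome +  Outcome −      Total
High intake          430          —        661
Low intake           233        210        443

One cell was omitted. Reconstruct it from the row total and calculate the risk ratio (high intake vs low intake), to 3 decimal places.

The missing cell is in the exposed row: 661 − 430 = 231.
So a = 430, b = 231, c = 233, d = 210.
RR = [a/(a+b)] / [c/(c+d)] = (430/661) / (233/443) = 0.65053/0.52596 = 1.23684

1.237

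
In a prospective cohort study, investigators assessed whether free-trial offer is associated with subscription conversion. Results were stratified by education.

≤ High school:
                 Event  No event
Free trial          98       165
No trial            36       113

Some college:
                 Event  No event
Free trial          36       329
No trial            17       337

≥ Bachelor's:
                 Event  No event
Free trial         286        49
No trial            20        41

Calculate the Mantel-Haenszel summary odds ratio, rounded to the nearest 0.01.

2.97

OR_MH = Σ(aᵢdᵢ/nᵢ) / Σ(bᵢcᵢ/nᵢ), where nᵢ is the stratum total.
Stratum 1 (≤ High school): n = 412; a·d/n = 98·113/412 = 26.8786; b·c/n = 165·36/412 = 14.4175
Stratum 2 (Some college): n = 719; a·d/n = 36·337/719 = 16.8734; b·c/n = 329·17/719 = 7.7789
Stratum 3 (≥ Bachelor's): n = 396; a·d/n = 286·41/396 = 29.6111; b·c/n = 49·20/396 = 2.4747
OR_MH = (26.8786 + 16.8734 + 29.6111) / (14.4175 + 7.7789 + 2.4747) = 73.3632 / 24.6711 = 2.97365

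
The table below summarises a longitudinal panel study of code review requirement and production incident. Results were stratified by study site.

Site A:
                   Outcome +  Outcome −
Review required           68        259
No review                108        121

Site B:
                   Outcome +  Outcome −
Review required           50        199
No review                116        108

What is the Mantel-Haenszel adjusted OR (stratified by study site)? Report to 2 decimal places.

0.26

OR_MH = Σ(aᵢdᵢ/nᵢ) / Σ(bᵢcᵢ/nᵢ), where nᵢ is the stratum total.
Stratum 1 (Site A): n = 556; a·d/n = 68·121/556 = 14.7986; b·c/n = 259·108/556 = 50.3094
Stratum 2 (Site B): n = 473; a·d/n = 50·108/473 = 11.4165; b·c/n = 199·116/473 = 48.8034
OR_MH = (14.7986 + 11.4165) / (50.3094 + 48.8034) = 26.2151 / 99.1127 = 0.26450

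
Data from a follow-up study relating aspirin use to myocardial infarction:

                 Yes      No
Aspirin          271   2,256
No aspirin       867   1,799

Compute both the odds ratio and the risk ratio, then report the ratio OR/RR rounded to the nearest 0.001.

Cells: a = 271, b = 2256, c = 867, d = 1799.
OR = (271·1799)/(2256·867) = 487529/1955952 = 0.24925
Risk in exposed = 271/2527 = 0.10724; risk in unexposed = 867/2666 = 0.32521; RR = 0.32977
OR/RR = 0.24925 / 0.32977 = 0.75585
The outcome is not rare, so the OR lies further from 1 than the RR.

0.756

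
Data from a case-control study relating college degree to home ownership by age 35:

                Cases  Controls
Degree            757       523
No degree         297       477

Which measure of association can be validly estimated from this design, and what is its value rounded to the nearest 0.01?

2.32

Cells: a = 757, b = 523, c = 297, d = 477.
This is a case-control study: participants were sampled on outcome status, so risks in the source population cannot be estimated directly — relative risk is not valid here. The odds ratio is the appropriate measure.
OR = (a·d)/(b·c) = (757 × 477) / (523 × 297) = 361089 / 155331 = 2.32464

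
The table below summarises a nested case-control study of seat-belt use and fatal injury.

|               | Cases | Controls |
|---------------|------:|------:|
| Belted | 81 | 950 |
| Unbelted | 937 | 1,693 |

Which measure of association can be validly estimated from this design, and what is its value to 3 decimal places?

0.154

Cells: a = 81, b = 950, c = 937, d = 1693.
This is a nested case-control study: participants were sampled on outcome status, so risks in the source population cannot be estimated directly — relative risk is not valid here. The odds ratio is the appropriate measure.
OR = (a·d)/(b·c) = (81 × 1693) / (950 × 937) = 137133 / 890150 = 0.15406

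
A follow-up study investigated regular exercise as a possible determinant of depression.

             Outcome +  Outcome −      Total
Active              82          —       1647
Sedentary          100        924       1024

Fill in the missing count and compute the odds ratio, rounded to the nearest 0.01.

The missing cell is in the exposed row: 1647 − 82 = 1565.
So a = 82, b = 1565, c = 100, d = 924.
OR = (a·d)/(b·c) = (82 × 924) / (1565 × 100) = 75768 / 156500 = 0.48414

0.48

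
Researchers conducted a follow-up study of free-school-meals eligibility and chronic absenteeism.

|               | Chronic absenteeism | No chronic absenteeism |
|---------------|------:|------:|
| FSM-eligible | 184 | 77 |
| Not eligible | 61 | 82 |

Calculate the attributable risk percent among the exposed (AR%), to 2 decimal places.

39.49

Cells: a = 184, b = 77, c = 61, d = 82.
Risk in exposed = 184/261 = 0.70498; risk in unexposed = 61/143 = 0.42657.
RR = 0.70498/0.42657 = 1.65266
AR% = (RR − 1)/RR × 100 = (1.65266 − 1)/1.65266 × 100 = 39.4915%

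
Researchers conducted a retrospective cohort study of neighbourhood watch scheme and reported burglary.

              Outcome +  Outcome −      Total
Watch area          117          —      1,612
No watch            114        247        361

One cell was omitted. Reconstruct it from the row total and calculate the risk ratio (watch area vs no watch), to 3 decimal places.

The missing cell is in the exposed row: 1612 − 117 = 1495.
So a = 117, b = 1495, c = 114, d = 247.
RR = [a/(a+b)] / [c/(c+d)] = (117/1612) / (114/361) = 0.07258/0.31579 = 0.22984

0.230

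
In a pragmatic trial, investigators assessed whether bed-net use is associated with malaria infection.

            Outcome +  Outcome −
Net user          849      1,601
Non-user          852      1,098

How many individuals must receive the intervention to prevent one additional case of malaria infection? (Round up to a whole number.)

Risk in treated group = 849/2450 = 0.34653; risk in control = 852/1950 = 0.43692.
Absolute risk reduction = 0.43692 − 0.34653 = 0.09039
NNT = 1 / ARR = 1 / 0.09039 = 11.063 → round up → 12

12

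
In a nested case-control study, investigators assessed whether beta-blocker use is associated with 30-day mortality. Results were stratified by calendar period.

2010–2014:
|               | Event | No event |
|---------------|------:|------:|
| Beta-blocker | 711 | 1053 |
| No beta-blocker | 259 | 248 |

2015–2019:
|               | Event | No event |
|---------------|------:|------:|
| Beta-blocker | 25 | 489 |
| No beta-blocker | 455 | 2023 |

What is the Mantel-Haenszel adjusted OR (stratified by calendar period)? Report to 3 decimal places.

OR_MH = Σ(aᵢdᵢ/nᵢ) / Σ(bᵢcᵢ/nᵢ), where nᵢ is the stratum total.
Stratum 1 (2010–2014): n = 2271; a·d/n = 711·248/2271 = 77.6433; b·c/n = 1053·259/2271 = 120.0911
Stratum 2 (2015–2019): n = 2992; a·d/n = 25·2023/2992 = 16.9034; b·c/n = 489·455/2992 = 74.3633
OR_MH = (77.6433 + 16.9034) / (120.0911 + 74.3633) = 94.5467 / 194.4545 = 0.48622

0.486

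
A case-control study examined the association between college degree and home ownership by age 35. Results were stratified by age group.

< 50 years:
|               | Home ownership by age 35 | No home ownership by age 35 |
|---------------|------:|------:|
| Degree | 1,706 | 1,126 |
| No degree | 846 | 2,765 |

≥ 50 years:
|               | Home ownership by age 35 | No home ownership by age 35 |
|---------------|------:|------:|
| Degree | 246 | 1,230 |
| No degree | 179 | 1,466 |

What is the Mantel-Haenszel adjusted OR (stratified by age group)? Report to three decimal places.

3.881

OR_MH = Σ(aᵢdᵢ/nᵢ) / Σ(bᵢcᵢ/nᵢ), where nᵢ is the stratum total.
Stratum 1 (< 50 years): n = 6443; a·d/n = 1706·2765/6443 = 732.1263; b·c/n = 1126·846/6443 = 147.8498
Stratum 2 (≥ 50 years): n = 3121; a·d/n = 246·1466/3121 = 115.5514; b·c/n = 1230·179/3121 = 70.5447
OR_MH = (732.1263 + 115.5514) / (147.8498 + 70.5447) = 847.6778 / 218.3945 = 3.88141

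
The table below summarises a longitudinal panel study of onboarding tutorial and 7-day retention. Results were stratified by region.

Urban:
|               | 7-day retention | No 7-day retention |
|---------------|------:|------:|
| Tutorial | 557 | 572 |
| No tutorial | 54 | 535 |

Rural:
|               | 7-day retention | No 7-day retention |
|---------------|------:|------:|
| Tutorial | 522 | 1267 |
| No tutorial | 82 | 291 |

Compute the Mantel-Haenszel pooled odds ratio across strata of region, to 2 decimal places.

3.69

OR_MH = Σ(aᵢdᵢ/nᵢ) / Σ(bᵢcᵢ/nᵢ), where nᵢ is the stratum total.
Stratum 1 (Urban): n = 1718; a·d/n = 557·535/1718 = 173.4546; b·c/n = 572·54/1718 = 17.9790
Stratum 2 (Rural): n = 2162; a·d/n = 522·291/2162 = 70.2599; b·c/n = 1267·82/2162 = 48.0546
OR_MH = (173.4546 + 70.2599) / (17.9790 + 48.0546) = 243.7145 / 66.0336 = 3.69076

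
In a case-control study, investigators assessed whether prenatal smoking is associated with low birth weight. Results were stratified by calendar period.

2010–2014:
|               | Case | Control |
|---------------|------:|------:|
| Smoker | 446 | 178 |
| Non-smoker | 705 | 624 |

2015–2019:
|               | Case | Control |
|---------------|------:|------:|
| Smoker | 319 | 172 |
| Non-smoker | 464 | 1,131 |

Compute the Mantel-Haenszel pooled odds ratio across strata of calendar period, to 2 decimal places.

3.08

OR_MH = Σ(aᵢdᵢ/nᵢ) / Σ(bᵢcᵢ/nᵢ), where nᵢ is the stratum total.
Stratum 1 (2010–2014): n = 1953; a·d/n = 446·624/1953 = 142.5008; b·c/n = 178·705/1953 = 64.2550
Stratum 2 (2015–2019): n = 2086; a·d/n = 319·1131/2086 = 172.9573; b·c/n = 172·464/2086 = 38.2589
OR_MH = (142.5008 + 172.9573) / (64.2550 + 38.2589) = 315.4581 / 102.5139 = 3.07722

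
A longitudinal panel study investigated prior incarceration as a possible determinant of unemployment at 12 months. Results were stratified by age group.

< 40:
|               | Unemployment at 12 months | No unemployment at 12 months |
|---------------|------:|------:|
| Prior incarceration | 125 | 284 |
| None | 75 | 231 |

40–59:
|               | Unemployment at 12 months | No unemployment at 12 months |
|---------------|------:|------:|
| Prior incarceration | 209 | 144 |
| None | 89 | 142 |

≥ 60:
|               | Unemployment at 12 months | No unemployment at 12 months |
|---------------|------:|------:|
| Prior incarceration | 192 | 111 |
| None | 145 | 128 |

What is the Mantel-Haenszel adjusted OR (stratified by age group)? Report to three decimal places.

1.680

OR_MH = Σ(aᵢdᵢ/nᵢ) / Σ(bᵢcᵢ/nᵢ), where nᵢ is the stratum total.
Stratum 1 (< 40): n = 715; a·d/n = 125·231/715 = 40.3846; b·c/n = 284·75/715 = 29.7902
Stratum 2 (40–59): n = 584; a·d/n = 209·142/584 = 50.8185; b·c/n = 144·89/584 = 21.9452
Stratum 3 (≥ 60): n = 576; a·d/n = 192·128/576 = 42.6667; b·c/n = 111·145/576 = 27.9427
OR_MH = (40.3846 + 50.8185 + 42.6667) / (29.7902 + 21.9452 + 27.9427) = 133.8698 / 79.6781 = 1.68013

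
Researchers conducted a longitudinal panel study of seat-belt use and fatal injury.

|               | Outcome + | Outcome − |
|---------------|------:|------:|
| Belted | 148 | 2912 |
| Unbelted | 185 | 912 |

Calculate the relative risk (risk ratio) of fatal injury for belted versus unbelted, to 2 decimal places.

0.29

Cells: a = 148, b = 2912, c = 185, d = 912.
Risk in exposed = 148/3060 = 0.04837; risk in unexposed = 185/1097 = 0.16864.
RR = 0.04837 / 0.16864 = 0.28680
The risk is 71% lower among the exposed than among the unexposed.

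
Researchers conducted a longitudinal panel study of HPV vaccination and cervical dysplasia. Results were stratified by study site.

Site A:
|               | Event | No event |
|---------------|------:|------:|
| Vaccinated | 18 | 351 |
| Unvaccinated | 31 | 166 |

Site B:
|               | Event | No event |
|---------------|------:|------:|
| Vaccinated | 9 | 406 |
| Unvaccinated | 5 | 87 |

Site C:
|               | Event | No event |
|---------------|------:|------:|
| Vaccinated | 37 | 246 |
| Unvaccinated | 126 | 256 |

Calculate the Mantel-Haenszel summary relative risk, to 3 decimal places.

RR_MH = Σ(aᵢ·n₀ᵢ/nᵢ) / Σ(cᵢ·n₁ᵢ/nᵢ), with n₁ᵢ = aᵢ+bᵢ (exposed), n₀ᵢ = cᵢ+dᵢ (unexposed), nᵢ = n₁ᵢ+n₀ᵢ.
Stratum 1 (Site A): n₁ = 369, n₀ = 197, n = 566; a·n₀/n = 18·197/566 = 6.2650; c·n₁/n = 31·369/566 = 20.2102
Stratum 2 (Site B): n₁ = 415, n₀ = 92, n = 507; a·n₀/n = 9·92/507 = 1.6331; c·n₁/n = 5·415/507 = 4.0927
Stratum 3 (Site C): n₁ = 283, n₀ = 382, n = 665; a·n₀/n = 37·382/665 = 21.2541; c·n₁/n = 126·283/665 = 53.6211
RR_MH = (6.2650 + 1.6331 + 21.2541) / (20.2102 + 4.0927 + 53.6211) = 29.1523 / 77.9240 = 0.37411

0.374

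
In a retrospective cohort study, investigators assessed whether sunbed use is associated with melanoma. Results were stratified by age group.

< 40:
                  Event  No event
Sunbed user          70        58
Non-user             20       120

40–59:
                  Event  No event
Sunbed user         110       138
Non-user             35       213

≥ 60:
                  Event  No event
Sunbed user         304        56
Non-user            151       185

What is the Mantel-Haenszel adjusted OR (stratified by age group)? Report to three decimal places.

6.080

OR_MH = Σ(aᵢdᵢ/nᵢ) / Σ(bᵢcᵢ/nᵢ), where nᵢ is the stratum total.
Stratum 1 (< 40): n = 268; a·d/n = 70·120/268 = 31.3433; b·c/n = 58·20/268 = 4.3284
Stratum 2 (40–59): n = 496; a·d/n = 110·213/496 = 47.2379; b·c/n = 138·35/496 = 9.7379
Stratum 3 (≥ 60): n = 696; a·d/n = 304·185/696 = 80.8046; b·c/n = 56·151/696 = 12.1494
OR_MH = (31.3433 + 47.2379 + 80.8046) / (4.3284 + 9.7379 + 12.1494) = 159.3858 / 26.2157 = 6.07979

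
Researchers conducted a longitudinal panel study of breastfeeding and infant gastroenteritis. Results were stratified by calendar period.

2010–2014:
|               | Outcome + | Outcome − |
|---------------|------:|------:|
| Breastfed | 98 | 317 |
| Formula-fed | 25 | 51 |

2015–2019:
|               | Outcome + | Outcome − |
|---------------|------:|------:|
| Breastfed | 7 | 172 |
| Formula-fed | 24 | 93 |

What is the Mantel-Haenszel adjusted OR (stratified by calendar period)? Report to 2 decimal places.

0.41

OR_MH = Σ(aᵢdᵢ/nᵢ) / Σ(bᵢcᵢ/nᵢ), where nᵢ is the stratum total.
Stratum 1 (2010–2014): n = 491; a·d/n = 98·51/491 = 10.1792; b·c/n = 317·25/491 = 16.1405
Stratum 2 (2015–2019): n = 296; a·d/n = 7·93/296 = 2.1993; b·c/n = 172·24/296 = 13.9459
OR_MH = (10.1792 + 2.1993) / (16.1405 + 13.9459) = 12.3786 / 30.0865 = 0.41143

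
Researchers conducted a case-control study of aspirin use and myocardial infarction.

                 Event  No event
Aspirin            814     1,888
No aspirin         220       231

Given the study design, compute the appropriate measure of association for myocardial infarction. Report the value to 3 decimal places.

0.453

Cells: a = 814, b = 1888, c = 220, d = 231.
This is a case-control study: participants were sampled on outcome status, so risks in the source population cannot be estimated directly — relative risk is not valid here. The odds ratio is the appropriate measure.
OR = (a·d)/(b·c) = (814 × 231) / (1888 × 220) = 188034 / 415360 = 0.45270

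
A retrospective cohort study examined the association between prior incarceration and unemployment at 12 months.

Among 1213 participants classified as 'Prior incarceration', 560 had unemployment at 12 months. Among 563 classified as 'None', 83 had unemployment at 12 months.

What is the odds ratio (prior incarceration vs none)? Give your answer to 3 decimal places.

From the description: a = 560, b = 653, c = 83, d = 480.
OR = (a·d)/(b·c) = (560 × 480) / (653 × 83) = 268800 / 54199 = 4.95950
The odds of unemployment at 12 months are about 4.96 times as high in the prior incarceration group.

4.960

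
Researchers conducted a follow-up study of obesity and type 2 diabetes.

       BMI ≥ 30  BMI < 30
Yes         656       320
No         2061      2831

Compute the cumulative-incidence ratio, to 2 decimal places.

Reading the table with exposure as columns: a = 656 (BMI ≥ 30, case), b = 2061 (BMI ≥ 30, non-case), c = 320 (BMI < 30, case), d = 2831.
Risk in exposed = 656/2717 = 0.24144; risk in unexposed = 320/3151 = 0.10156.
RR = 0.24144 / 0.10156 = 2.37746
The risk among the exposed is 2.38 times that among the unexposed.

2.38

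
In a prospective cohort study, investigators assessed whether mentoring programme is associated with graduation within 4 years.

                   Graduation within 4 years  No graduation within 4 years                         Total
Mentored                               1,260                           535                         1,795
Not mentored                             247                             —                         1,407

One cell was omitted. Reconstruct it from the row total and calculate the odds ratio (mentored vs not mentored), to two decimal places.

11.06

The missing cell is in the unexposed row: 1407 − 247 = 1160.
So a = 1260, b = 535, c = 247, d = 1160.
OR = (a·d)/(b·c) = (1260 × 1160) / (535 × 247) = 1461600 / 132145 = 11.06058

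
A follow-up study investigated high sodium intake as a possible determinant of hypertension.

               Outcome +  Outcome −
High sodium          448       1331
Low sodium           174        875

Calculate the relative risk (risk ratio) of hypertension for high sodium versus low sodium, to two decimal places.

1.52

Cells: a = 448, b = 1331, c = 174, d = 875.
Risk in exposed = 448/1779 = 0.25183; risk in unexposed = 174/1049 = 0.16587.
RR = 0.25183 / 0.16587 = 1.51820
The risk among the exposed is 1.52 times that among the unexposed.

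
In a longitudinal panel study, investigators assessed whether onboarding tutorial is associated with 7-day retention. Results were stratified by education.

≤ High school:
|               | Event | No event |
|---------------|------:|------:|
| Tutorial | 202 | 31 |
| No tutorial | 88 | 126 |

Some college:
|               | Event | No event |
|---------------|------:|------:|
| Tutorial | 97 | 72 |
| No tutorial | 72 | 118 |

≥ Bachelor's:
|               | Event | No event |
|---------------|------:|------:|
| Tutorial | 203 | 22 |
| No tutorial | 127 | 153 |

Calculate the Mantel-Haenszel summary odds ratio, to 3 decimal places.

5.765

OR_MH = Σ(aᵢdᵢ/nᵢ) / Σ(bᵢcᵢ/nᵢ), where nᵢ is the stratum total.
Stratum 1 (≤ High school): n = 447; a·d/n = 202·126/447 = 56.9396; b·c/n = 31·88/447 = 6.1029
Stratum 2 (Some college): n = 359; a·d/n = 97·118/359 = 31.8830; b·c/n = 72·72/359 = 14.4401
Stratum 3 (≥ Bachelor's): n = 505; a·d/n = 203·153/505 = 61.5030; b·c/n = 22·127/505 = 5.5327
OR_MH = (56.9396 + 31.8830 + 61.5030) / (6.1029 + 14.4401 + 5.5327) = 150.3256 / 26.0757 = 5.76497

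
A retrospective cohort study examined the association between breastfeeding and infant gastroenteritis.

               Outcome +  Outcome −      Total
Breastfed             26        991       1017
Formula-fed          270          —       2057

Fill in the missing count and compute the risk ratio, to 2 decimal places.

0.19

The missing cell is in the unexposed row: 2057 − 270 = 1787.
So a = 26, b = 991, c = 270, d = 1787.
RR = [a/(a+b)] / [c/(c+d)] = (26/1017) / (270/2057) = 0.02557/0.13126 = 0.19477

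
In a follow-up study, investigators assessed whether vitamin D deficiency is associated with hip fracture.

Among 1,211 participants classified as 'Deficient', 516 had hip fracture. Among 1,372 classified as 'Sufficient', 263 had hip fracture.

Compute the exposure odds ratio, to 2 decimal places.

3.13

From the description: a = 516, b = 695, c = 263, d = 1109.
OR = (a·d)/(b·c) = (516 × 1109) / (695 × 263) = 572244 / 182785 = 3.13069
The odds of hip fracture are about 3.13 times as high in the deficient group.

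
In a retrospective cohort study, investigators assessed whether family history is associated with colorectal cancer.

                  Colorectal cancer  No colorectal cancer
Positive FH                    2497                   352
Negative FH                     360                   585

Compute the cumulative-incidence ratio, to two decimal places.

Cells: a = 2497, b = 352, c = 360, d = 585.
Risk in exposed = 2497/2849 = 0.87645; risk in unexposed = 360/945 = 0.38095.
RR = 0.87645 / 0.38095 = 2.30068
The risk among the exposed is 2.30 times that among the unexposed.

2.30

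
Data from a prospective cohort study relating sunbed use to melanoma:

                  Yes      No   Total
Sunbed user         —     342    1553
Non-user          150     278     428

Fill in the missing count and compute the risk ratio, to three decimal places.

2.225

The missing cell is in the exposed row: 1553 − 342 = 1211.
So a = 1211, b = 342, c = 150, d = 278.
RR = [a/(a+b)] / [c/(c+d)] = (1211/1553) / (150/428) = 0.77978/0.35047 = 2.22498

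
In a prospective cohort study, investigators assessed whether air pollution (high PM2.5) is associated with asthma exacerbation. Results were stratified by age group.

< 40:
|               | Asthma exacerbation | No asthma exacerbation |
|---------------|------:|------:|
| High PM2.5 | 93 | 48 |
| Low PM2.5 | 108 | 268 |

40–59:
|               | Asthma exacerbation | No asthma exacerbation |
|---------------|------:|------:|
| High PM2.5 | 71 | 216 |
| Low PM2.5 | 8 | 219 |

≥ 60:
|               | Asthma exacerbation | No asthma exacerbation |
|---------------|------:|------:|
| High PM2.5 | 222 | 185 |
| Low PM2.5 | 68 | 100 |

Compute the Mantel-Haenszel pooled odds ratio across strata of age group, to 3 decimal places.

OR_MH = Σ(aᵢdᵢ/nᵢ) / Σ(bᵢcᵢ/nᵢ), where nᵢ is the stratum total.
Stratum 1 (< 40): n = 517; a·d/n = 93·268/517 = 48.2089; b·c/n = 48·108/517 = 10.0271
Stratum 2 (40–59): n = 514; a·d/n = 71·219/514 = 30.2510; b·c/n = 216·8/514 = 3.3619
Stratum 3 (≥ 60): n = 575; a·d/n = 222·100/575 = 38.6087; b·c/n = 185·68/575 = 21.8783
OR_MH = (48.2089 + 30.2510 + 38.6087) / (10.0271 + 3.3619 + 21.8783) = 117.0686 / 35.2672 = 3.31947

3.319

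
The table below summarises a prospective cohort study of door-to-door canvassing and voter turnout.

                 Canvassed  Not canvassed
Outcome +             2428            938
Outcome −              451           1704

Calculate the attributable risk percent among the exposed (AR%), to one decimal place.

Reading the table with exposure as columns: a = 2428 (Canvassed, case), b = 451 (Canvassed, non-case), c = 938 (Not canvassed, case), d = 1704.
Risk in exposed = 2428/2879 = 0.84335; risk in unexposed = 938/2642 = 0.35503.
RR = 0.84335/0.35503 = 2.37540
AR% = (RR − 1)/RR × 100 = (2.37540 − 1)/2.37540 × 100 = 57.9019%

57.9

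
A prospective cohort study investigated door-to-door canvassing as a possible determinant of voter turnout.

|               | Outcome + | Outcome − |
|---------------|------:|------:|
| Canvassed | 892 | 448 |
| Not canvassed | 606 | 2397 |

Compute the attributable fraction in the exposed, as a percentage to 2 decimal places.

Cells: a = 892, b = 448, c = 606, d = 2397.
Risk in exposed = 892/1340 = 0.66567; risk in unexposed = 606/3003 = 0.20180.
RR = 0.66567/0.20180 = 3.29870
AR% = (RR − 1)/RR × 100 = (3.29870 − 1)/3.29870 × 100 = 69.6850%

69.69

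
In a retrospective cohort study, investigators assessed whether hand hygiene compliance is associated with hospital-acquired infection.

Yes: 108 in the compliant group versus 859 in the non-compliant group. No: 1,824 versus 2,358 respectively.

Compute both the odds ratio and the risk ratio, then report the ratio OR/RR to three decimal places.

0.776

From the description: a = 108, b = 1824, c = 859, d = 2358.
OR = (108·2358)/(1824·859) = 254664/1566816 = 0.16254
Risk in exposed = 108/1932 = 0.05590; risk in unexposed = 859/3217 = 0.26702; RR = 0.20935
OR/RR = 0.16254 / 0.20935 = 0.77638
The outcome is not rare, so the OR lies further from 1 than the RR.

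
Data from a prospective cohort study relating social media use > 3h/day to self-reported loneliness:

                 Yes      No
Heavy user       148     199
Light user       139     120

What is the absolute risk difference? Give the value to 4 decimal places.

Cells: a = 148, b = 199, c = 139, d = 120.
Risk in exposed = 148/347 = 0.426513; risk in unexposed = 139/259 = 0.536680.
Risk difference = 0.426513 − 0.536680 = -0.110167

-0.1102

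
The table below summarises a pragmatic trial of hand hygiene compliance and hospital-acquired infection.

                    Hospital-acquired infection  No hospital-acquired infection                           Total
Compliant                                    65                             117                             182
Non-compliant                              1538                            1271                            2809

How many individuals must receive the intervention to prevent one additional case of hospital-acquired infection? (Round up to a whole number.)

Risk in treated group = 65/182 = 0.35714; risk in control = 1538/2809 = 0.54753.
Absolute risk reduction = 0.54753 − 0.35714 = 0.19038
NNT = 1 / ARR = 1 / 0.19038 = 5.253 → round up → 6

6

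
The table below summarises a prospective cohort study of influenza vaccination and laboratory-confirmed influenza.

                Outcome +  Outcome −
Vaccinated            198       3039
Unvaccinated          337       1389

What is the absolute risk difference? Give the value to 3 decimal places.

Cells: a = 198, b = 3039, c = 337, d = 1389.
Risk in exposed = 198/3237 = 0.061168; risk in unexposed = 337/1726 = 0.195249.
Risk difference = 0.061168 − 0.195249 = -0.134081

-0.134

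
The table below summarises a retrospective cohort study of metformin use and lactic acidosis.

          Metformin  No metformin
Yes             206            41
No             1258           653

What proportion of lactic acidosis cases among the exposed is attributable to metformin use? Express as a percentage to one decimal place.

Reading the table with exposure as columns: a = 206 (Metformin, case), b = 1258 (Metformin, non-case), c = 41 (No metformin, case), d = 653.
Risk in exposed = 206/1464 = 0.14071; risk in unexposed = 41/694 = 0.05908.
RR = 0.14071/0.05908 = 2.38178
AR% = (RR − 1)/RR × 100 = (2.38178 − 1)/2.38178 × 100 = 58.0146%

58.0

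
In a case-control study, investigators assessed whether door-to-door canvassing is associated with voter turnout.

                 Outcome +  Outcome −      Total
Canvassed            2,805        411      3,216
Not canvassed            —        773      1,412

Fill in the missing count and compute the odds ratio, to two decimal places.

8.26

The missing cell is in the unexposed row: 1412 − 773 = 639.
So a = 2805, b = 411, c = 639, d = 773.
OR = (a·d)/(b·c) = (2805 × 773) / (411 × 639) = 2168265 / 262629 = 8.25600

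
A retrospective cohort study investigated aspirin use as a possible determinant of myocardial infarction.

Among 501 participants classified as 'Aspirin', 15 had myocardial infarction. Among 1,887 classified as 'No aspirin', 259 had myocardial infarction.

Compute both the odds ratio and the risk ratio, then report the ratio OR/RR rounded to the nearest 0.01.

0.89

From the description: a = 15, b = 486, c = 259, d = 1628.
OR = (15·1628)/(486·259) = 24420/125874 = 0.19400
Risk in exposed = 15/501 = 0.02994; risk in unexposed = 259/1887 = 0.13725; RR = 0.21814
OR/RR = 0.19400 / 0.21814 = 0.88937
The outcome is not rare, so the OR lies further from 1 than the RR.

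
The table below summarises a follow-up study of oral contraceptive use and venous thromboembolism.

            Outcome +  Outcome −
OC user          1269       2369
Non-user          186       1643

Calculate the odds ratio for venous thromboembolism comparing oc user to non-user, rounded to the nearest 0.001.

Cells: a = 1269, b = 2369, c = 186, d = 1643.
OR = (a·d)/(b·c) = (1269 × 1643) / (2369 × 186) = 2084967 / 440634 = 4.73174
The odds of venous thromboembolism are about 4.73 times as high in the oc user group.

4.732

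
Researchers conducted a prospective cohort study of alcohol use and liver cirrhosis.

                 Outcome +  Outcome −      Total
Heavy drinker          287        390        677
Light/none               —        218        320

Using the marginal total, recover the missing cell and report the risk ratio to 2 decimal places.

1.33

The missing cell is in the unexposed row: 320 − 218 = 102.
So a = 287, b = 390, c = 102, d = 218.
RR = [a/(a+b)] / [c/(c+d)] = (287/677) / (102/320) = 0.42393/0.31875 = 1.32997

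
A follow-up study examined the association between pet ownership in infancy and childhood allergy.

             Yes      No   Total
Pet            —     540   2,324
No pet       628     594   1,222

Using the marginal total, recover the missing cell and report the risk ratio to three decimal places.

The missing cell is in the exposed row: 2324 − 540 = 1784.
So a = 1784, b = 540, c = 628, d = 594.
RR = [a/(a+b)] / [c/(c+d)] = (1784/2324) / (628/1222) = 0.76764/0.51391 = 1.49372

1.494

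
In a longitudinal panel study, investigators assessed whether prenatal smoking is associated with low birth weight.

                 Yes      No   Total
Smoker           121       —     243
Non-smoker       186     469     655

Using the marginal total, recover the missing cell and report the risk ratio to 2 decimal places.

The missing cell is in the exposed row: 243 − 121 = 122.
So a = 121, b = 122, c = 186, d = 469.
RR = [a/(a+b)] / [c/(c+d)] = (121/243) / (186/655) = 0.49794/0.28397 = 1.75351

1.75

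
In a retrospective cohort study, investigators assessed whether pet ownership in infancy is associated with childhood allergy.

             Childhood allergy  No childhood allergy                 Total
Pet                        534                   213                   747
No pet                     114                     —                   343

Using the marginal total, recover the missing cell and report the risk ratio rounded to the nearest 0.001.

2.151

The missing cell is in the unexposed row: 343 − 114 = 229.
So a = 534, b = 213, c = 114, d = 229.
RR = [a/(a+b)] / [c/(c+d)] = (534/747) / (114/343) = 0.71486/0.33236 = 2.15085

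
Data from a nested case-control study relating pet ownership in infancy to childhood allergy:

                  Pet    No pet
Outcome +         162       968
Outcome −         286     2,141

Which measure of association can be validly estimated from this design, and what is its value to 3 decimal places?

Reading the table with exposure as columns: a = 162 (Pet, case), b = 286 (Pet, non-case), c = 968 (No pet, case), d = 2141.
This is a nested case-control study: participants were sampled on outcome status, so risks in the source population cannot be estimated directly — relative risk is not valid here. The odds ratio is the appropriate measure.
OR = (a·d)/(b·c) = (162 × 2141) / (286 × 968) = 346842 / 276848 = 1.25282

1.253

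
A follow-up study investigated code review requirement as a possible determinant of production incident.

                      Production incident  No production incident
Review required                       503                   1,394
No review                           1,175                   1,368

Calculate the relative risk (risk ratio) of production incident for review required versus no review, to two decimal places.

Cells: a = 503, b = 1394, c = 1175, d = 1368.
Risk in exposed = 503/1897 = 0.26516; risk in unexposed = 1175/2543 = 0.46205.
RR = 0.26516 / 0.46205 = 0.57386
The risk is 43% lower among the exposed than among the unexposed.

0.57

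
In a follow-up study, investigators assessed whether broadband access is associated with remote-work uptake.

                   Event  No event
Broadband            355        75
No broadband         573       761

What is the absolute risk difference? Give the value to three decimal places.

0.396

Cells: a = 355, b = 75, c = 573, d = 761.
Risk in exposed = 355/430 = 0.825581; risk in unexposed = 573/1334 = 0.429535.
Risk difference = 0.825581 − 0.429535 = 0.396046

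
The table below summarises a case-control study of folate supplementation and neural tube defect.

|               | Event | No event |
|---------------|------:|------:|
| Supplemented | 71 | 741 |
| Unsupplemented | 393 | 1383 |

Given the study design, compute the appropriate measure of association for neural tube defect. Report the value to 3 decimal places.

0.337

Cells: a = 71, b = 741, c = 393, d = 1383.
This is a case-control study: participants were sampled on outcome status, so risks in the source population cannot be estimated directly — relative risk is not valid here. The odds ratio is the appropriate measure.
OR = (a·d)/(b·c) = (71 × 1383) / (741 × 393) = 98193 / 291213 = 0.33719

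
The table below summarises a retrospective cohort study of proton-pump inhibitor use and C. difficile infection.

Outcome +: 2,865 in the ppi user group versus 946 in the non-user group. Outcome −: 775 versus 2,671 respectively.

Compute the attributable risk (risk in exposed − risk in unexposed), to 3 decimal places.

0.526

From the description: a = 2865, b = 775, c = 946, d = 2671.
Risk in exposed = 2865/3640 = 0.787088; risk in unexposed = 946/3617 = 0.261543.
Risk difference = 0.787088 − 0.261543 = 0.525545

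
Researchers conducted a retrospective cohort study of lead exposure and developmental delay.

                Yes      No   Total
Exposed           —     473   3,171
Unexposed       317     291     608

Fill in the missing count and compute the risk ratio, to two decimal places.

The missing cell is in the exposed row: 3171 − 473 = 2698.
So a = 2698, b = 473, c = 317, d = 291.
RR = [a/(a+b)] / [c/(c+d)] = (2698/3171) / (317/608) = 0.85084/0.52138 = 1.63189

1.63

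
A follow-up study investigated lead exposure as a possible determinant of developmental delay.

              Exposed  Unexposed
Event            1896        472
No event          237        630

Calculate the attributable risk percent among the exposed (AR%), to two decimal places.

51.81

Reading the table with exposure as columns: a = 1896 (Exposed, case), b = 237 (Exposed, non-case), c = 472 (Unexposed, case), d = 630.
Risk in exposed = 1896/2133 = 0.88889; risk in unexposed = 472/1102 = 0.42831.
RR = 0.88889/0.42831 = 2.07533
AR% = (RR − 1)/RR × 100 = (2.07533 − 1)/2.07533 × 100 = 51.8149%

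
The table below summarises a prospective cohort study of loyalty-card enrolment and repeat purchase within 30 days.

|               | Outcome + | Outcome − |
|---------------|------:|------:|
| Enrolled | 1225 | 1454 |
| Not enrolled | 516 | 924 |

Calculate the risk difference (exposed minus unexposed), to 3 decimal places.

0.099

Cells: a = 1225, b = 1454, c = 516, d = 924.
Risk in exposed = 1225/2679 = 0.457260; risk in unexposed = 516/1440 = 0.358333.
Risk difference = 0.457260 − 0.358333 = 0.098927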